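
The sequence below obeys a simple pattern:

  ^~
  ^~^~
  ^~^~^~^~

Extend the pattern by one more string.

Each string is two copies of the previous one concatenated.
One more doubling of ^~^~^~^~ gives the answer.

^~^~^~^~^~^~^~^~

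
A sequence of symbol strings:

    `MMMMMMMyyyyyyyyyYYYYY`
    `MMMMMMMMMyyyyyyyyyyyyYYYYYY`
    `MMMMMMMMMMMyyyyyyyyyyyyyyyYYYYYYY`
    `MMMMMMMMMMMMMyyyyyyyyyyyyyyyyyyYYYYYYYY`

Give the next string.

MMMMMMMMMMMMMMMyyyyyyyyyyyyyyyyyyyyyYYYYYYYYY

Each string has the form M^{2n+3} y^{3n+3} Y^{n+3}, where the shown terms are n = 2, 3, 4, 5.
At n = 6 the blocks have lengths 15, 21, 9.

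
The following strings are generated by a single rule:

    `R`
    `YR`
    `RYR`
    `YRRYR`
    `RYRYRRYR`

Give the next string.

This is a Fibonacci-style word recurrence s(k) = s(k−2)·s(k−1): e.g. R·YR = RYR.
So term 6 is YRRYR·RYRYRRYR.

YRRYRRYRYRRYR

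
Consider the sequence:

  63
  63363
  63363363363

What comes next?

Each string is two copies of the previous one joined by '3'.
Doubling 63363363363 with '3' between the halves:

63363363363363363363363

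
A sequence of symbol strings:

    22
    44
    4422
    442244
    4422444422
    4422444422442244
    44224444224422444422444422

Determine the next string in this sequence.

From term 3 onward, concatenate the last term with the second-to-last: 44·22 = 4422, 4422·44 = 442244, …
Continuing: 44224444224422444422444422 · 4422444422442244 gives term 8.

442244442244224444224444224422444422442244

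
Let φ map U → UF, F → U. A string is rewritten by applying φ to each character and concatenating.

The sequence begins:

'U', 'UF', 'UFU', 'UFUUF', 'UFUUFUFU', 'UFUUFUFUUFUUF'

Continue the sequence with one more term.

Rewriting the 13 symbols of UFUUFUFUUFUUF one by one yields UF U UF UF U UF U UF UF U UF UF U; concatenated:

UFUUFUFUUFUUFUFUUFUFU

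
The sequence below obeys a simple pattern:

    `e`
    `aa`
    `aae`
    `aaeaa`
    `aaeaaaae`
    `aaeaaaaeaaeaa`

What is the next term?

aaeaaaaeaaeaaaaeaaaae

From term 3 onward, concatenate the last term with the second-to-last: aa·e = aae, aae·aa = aaeaa, …
Continuing: aaeaaaaeaaeaa · aaeaaaae gives term 7.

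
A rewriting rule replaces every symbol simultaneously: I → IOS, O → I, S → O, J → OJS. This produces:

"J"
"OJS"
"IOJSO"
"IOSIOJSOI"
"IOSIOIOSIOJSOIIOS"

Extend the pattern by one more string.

IOSIOIOSIIOSIOIOSIOJSOIIOSIOSIO

Applying the rule to each of the 17 symbols of IOSIOIOSIOJSOIIOS gives the pieces IOS I O IOS I IOS I O IOS I OJS O I IOS IOS I O, which concatenate to the answer.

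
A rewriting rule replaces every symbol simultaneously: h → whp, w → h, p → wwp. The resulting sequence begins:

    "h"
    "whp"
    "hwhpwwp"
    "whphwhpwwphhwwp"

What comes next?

hwhpwwpwhphwhpwwphhwwpwhpwhphhwwp

φ(whphwhpwwphhwwp) expands symbol-by-symbol to h whp wwp whp h whp wwp h h wwp whp whp h h wwp; joining the 15 pieces gives the next term.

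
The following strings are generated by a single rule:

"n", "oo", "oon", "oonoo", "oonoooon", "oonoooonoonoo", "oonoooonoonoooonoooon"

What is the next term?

oonoooonoonoooonoooonoonoooonoonoo

This is a Fibonacci-style word recurrence s(k) = s(k−1)·s(k−2): e.g. oo·n = oon.
So term 8 is oonoooonoonoooonoooon·oonoooonoonoo.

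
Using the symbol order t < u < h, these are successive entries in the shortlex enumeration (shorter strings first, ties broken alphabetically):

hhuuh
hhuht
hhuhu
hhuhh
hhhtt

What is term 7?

Stepping forward 2 times from hhhtt: hhhtt → hhhtu, then the target.

hhhth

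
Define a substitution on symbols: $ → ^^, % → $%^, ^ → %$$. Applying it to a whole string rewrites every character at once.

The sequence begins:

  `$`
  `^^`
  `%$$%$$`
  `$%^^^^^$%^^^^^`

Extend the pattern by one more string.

^^$%^%$$%$$%$$%$$%$$^^$%^%$$%$$%$$%$$%$$

Replace each of the 14 characters of $%^^^^^$%^^^^^ in place — ^^ $%^ %$$ %$$ %$$ %$$ %$$ ^^ $%^ %$$ %$$ %$$ %$$ %$$ — and concatenate.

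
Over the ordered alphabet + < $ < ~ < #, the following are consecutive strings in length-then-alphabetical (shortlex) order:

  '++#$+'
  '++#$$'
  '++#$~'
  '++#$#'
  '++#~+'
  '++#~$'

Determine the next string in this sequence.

++#~~

Find the rightmost character of ++#~$ below #, bump it to the next letter, and reset everything to its right to +.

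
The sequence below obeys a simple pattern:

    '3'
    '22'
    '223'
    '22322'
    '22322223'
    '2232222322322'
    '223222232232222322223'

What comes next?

2232222322322223222232232222322322

Each term (from the third on) is the previous term followed by the one before it: term 3 = 22·3 = 223.
Continuing: 223222232232222322223 · 2232222322322 gives term 8.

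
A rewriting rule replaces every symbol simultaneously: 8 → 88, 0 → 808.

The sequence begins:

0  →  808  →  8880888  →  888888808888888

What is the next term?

Applying the rule to each of the 15 symbols of 888888808888888 gives the pieces 88 88 88 88 88 88 88 808 88 88 88 88 88 88 88, which concatenate to the answer.

8888888888888880888888888888888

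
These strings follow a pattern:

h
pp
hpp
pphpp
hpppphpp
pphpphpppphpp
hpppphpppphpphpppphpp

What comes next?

This is a Fibonacci-style word recurrence s(k) = s(k−2)·s(k−1): e.g. h·pp = hpp.
So term 8 is pphpphpppphpp·hpppphpppphpphpppphpp.

pphpphpppphpphpppphpppphpphpppphpp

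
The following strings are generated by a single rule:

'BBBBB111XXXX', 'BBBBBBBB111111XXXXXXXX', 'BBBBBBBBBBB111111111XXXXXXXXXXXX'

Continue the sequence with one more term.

BBBBBBBBBBBBBB111111111111XXXXXXXXXXXXXXXX

Each string has the form B^{3n+2} 1^{3n} X^{4n} (n = 1, 2, …).
Setting n = 4 gives 14, 12, 16 characters in each block.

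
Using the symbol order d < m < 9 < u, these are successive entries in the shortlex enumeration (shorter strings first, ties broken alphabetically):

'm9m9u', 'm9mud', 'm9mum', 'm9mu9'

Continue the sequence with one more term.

m9muu

The successor of m9mu9 increments the rightmost position that isn't already u and resets every position after it to d.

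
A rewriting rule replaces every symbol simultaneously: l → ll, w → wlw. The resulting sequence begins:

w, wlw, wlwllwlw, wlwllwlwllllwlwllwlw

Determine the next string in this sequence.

Rewriting the 20 symbols of wlwllwlwllllwlwllwlw one by one yields wlw ll wlw ll ll wlw ll wlw ll ll ll ll wlw ll wlw ll ll wlw ll wlw; concatenated:

wlwllwlwllllwlwllwlwllllllllwlwllwlwllllwlwllwlw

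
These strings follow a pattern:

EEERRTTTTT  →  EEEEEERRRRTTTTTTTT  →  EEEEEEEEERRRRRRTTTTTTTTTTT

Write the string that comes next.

Each string has the form E^{3n} R^{2n} T^{3n+2} (n = 1, 2, …).
For the next term, n = 4, so the run lengths are 12, 8, 14.

EEEEEEEEEEEERRRRRRRRTTTTTTTTTTTTTT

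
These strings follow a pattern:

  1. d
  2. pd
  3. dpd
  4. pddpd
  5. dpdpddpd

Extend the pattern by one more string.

pddpddpdpddpd

This is a Fibonacci-style word recurrence s(k) = s(k−2)·s(k−1): e.g. d·pd = dpd.
Continuing: pddpd · dpdpddpd gives term 6.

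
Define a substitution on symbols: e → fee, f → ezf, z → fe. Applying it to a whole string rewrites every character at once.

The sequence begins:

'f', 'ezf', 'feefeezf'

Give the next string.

Apply φ to feefeezf symbol by symbol: f→ezf, e→fee, e→fee, f→ezf, e→fee, e→fee, z→fe, f→ezf; joined: ezf fee fee ezf fee fee fe ezf.

ezffeefeeezffeefeefeezf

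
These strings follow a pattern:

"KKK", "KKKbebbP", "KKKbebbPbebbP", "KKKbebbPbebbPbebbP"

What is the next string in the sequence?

KKKbebbPbebbPbebbPbebbP

The strings grow by a fixed suffix bebbP each time.
One more step from KKKbebbPbebbPbebbP gives the answer.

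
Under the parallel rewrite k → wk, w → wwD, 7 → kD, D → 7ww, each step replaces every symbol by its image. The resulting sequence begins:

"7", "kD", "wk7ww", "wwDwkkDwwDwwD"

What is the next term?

Replace each of the 13 characters of wwDwkkDwwDwwD in place — wwD wwD 7ww wwD wk wk 7ww wwD wwD 7ww wwD wwD 7ww — and concatenate.

wwDwwD7wwwwDwkwk7wwwwDwwD7wwwwDwwD7ww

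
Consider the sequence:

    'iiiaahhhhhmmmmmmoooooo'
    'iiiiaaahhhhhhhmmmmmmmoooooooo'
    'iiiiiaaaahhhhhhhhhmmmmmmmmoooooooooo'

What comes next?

The n-th term is n i's then n-1 a's then 2n-1 h's then n+3 m's then 2n o's, where the shown terms are n = 3, 4, 5.
At n = 6 the blocks have lengths 6, 5, 11, 9, 12.

iiiiiiaaaaahhhhhhhhhhhmmmmmmmmmoooooooooooo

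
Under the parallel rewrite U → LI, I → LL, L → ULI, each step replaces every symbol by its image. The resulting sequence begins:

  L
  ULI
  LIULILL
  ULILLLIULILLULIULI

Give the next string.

Rewriting the 18 symbols of ULILLLIULILLULIULI one by one yields LI ULI LL ULI ULI ULI LL LI ULI LL ULI ULI LI ULI LL LI ULI LL; concatenated:

LIULILLULIULIULILLLIULILLULIULILIULILLLIULILL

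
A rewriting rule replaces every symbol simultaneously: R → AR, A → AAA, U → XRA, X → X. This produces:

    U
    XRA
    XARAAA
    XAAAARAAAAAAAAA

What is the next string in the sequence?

Rewriting the 15 symbols of XAAAARAAAAAAAAA one by one yields X AAA AAA AAA AAA AR AAA AAA AAA AAA AAA AAA AAA AAA AAA; concatenated:

XAAAAAAAAAAAAARAAAAAAAAAAAAAAAAAAAAAAAAAAA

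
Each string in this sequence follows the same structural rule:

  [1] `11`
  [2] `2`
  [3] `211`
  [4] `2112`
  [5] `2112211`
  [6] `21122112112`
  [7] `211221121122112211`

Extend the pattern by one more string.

From term 3 onward, concatenate the last term with the second-to-last: 2·11 = 211, 211·2 = 2112, …
The next term joins 211221121122112211 and 21122112112.

21122112112211221121122112112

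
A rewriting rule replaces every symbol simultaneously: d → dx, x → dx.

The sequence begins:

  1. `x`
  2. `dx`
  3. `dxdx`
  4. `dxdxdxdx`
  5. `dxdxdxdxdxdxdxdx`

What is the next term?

Applying the rule to each of the 16 symbols of dxdxdxdxdxdxdxdx gives the pieces dx dx dx dx dx dx dx dx dx dx dx dx dx dx dx dx, which concatenate to the answer.

dxdxdxdxdxdxdxdxdxdxdxdxdxdxdxdx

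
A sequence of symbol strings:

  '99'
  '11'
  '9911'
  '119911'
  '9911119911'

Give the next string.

1199119911119911

This is a Fibonacci-style word recurrence s(k) = s(k−2)·s(k−1): e.g. 99·11 = 9911.
So term 6 is 119911·9911119911.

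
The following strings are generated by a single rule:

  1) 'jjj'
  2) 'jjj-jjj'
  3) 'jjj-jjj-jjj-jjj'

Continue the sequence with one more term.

Each string is two copies of the previous one joined by '-'.
Doubling jjj-jjj-jjj-jjj with '-' between the halves:

jjj-jjj-jjj-jjj-jjj-jjj-jjj-jjj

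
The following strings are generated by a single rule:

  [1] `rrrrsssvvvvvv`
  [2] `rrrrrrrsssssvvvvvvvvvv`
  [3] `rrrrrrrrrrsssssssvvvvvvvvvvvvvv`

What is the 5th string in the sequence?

rrrrrrrrrrrrrrrrsssssssssssvvvvvvvvvvvvvvvvvvvvvv

The n-th term is 3n+1 r's then 2n+1 s's then 4n+2 v's (n = 1, 2, …).
Setting n = 5 gives 16, 11, 22 characters in each block.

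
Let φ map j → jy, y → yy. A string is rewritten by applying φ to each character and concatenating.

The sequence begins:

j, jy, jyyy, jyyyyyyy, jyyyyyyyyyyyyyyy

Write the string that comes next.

jyyyyyyyyyyyyyyyyyyyyyyyyyyyyyyy

Applying the rule to each of the 16 symbols of jyyyyyyyyyyyyyyy gives the pieces jy yy yy yy yy yy yy yy yy yy yy yy yy yy yy yy, which concatenate to the answer.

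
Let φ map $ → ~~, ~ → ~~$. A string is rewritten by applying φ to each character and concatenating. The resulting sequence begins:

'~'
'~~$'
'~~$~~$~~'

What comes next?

~~$~~$~~~~$~~$~~~~$~~$

Apply φ to ~~$~~$~~ symbol by symbol: ~→~~$, ~→~~$, $→~~, ~→~~$, ~→~~$, $→~~, ~→~~$, ~→~~$; joined: ~~$ ~~$ ~~ ~~$ ~~$ ~~ ~~$ ~~$.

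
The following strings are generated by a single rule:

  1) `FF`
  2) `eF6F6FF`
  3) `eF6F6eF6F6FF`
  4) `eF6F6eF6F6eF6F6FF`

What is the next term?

eF6F6eF6F6eF6F6eF6F6FF

The strings grow by a fixed prefix eF6F6 each time.
One more step from eF6F6eF6F6eF6F6FF gives the answer.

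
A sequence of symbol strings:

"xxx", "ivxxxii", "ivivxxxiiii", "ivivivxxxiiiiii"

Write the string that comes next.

Every step adds iv to the front and ii to the end of the previous string.
One more step from ivivivxxxiiiiii gives the answer.

ivivivivxxxiiiiiiii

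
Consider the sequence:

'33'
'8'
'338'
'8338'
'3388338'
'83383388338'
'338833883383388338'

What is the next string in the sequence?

83383388338338833883383388338

From term 3 onward, concatenate the second-to-last term with the last: 33·8 = 338, 8·338 = 8338, …
Continuing: 83383388338 · 338833883383388338 gives term 8.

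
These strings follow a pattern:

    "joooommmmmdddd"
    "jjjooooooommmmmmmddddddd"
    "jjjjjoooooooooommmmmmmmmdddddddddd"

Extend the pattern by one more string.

jjjjjjjooooooooooooommmmmmmmmmmddddddddddddd

Term n consists of 2n-1 j's, followed by 3n+1 o's, followed by 2n+3 m's, followed by 3n+1 d's (n = 1, 2, …).
At n = 4 the blocks have lengths 7, 13, 11, 13.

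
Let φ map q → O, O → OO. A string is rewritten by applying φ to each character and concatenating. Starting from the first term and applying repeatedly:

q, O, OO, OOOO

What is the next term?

Expanding OOOO: O→OO, O→OO, O→OO, O→OO. Concatenated: OO OO OO OO.

OOOOOOOO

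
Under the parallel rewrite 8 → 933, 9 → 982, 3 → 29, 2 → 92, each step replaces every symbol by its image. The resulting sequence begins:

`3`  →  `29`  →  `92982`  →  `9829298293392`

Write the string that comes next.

982933929829298293392982292998292

Applying the rule to each of the 13 symbols of 9829298293392 gives the pieces 982 933 92 982 92 982 933 92 982 29 29 982 92, which concatenate to the answer.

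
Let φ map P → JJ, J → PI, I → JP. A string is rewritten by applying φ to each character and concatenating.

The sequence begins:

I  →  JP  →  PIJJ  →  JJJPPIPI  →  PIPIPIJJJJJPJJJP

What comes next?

φ(PIPIPIJJJJJPJJJP) expands symbol-by-symbol to JJ JP JJ JP JJ JP PI PI PI PI PI JJ PI PI PI JJ; joining the 16 pieces gives the next term.

JJJPJJJPJJJPPIPIPIPIPIJJPIPIPIJJ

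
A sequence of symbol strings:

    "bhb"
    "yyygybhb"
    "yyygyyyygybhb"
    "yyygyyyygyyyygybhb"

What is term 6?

yyygyyyygyyyygyyyygyyyygybhb

The strings grow by a fixed prefix yyygy each time.
From yyygyyyygyyyygybhb, 2 further steps: yyygyyyygyyyygybhb → yyygyyyygyyyygyyyygybhb → (answer).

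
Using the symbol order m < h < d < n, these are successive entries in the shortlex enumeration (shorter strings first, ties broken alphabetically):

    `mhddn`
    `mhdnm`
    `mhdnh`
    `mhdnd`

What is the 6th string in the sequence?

mhnmm

Continuing the enumeration 2 steps past mhdnd: mhdnd → mhdnn → (answer).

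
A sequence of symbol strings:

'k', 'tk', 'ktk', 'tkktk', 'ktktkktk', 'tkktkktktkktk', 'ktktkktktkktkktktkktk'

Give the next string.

tkktkktktkktkktktkktktkktkktktkktk

Each term (from the third on) is the two preceding terms concatenated in order: term 3 = k·tk = ktk.
The next term joins tkktkktktkktk and ktktkktktkktkktktkktk.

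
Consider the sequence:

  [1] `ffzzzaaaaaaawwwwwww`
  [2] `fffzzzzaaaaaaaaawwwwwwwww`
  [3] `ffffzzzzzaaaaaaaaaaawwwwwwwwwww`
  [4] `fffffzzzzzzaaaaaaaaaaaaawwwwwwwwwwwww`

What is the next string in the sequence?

ffffffzzzzzzzaaaaaaaaaaaaaaawwwwwwwwwwwwwww

Term n consists of n-1 f's, followed by n z's, followed by 2n+1 a's, followed by 2n+1 w's, where the shown terms are n = 3, 4, 5, 6.
For the next term, n = 7, so the run lengths are 6, 7, 15, 15.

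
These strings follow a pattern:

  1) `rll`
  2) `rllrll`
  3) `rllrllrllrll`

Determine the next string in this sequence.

rllrllrllrllrllrllrllrll

Every step duplicates the string.
One more doubling of rllrllrllrll gives the answer.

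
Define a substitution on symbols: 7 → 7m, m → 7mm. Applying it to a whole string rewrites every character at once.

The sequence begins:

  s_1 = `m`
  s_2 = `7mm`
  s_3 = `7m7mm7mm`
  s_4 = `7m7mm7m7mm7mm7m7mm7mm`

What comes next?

7m7mm7m7mm7mm7m7mm7m7mm7mm7m7mm7mm7m7mm7m7mm7mm7m7mm7mm

Applying the rule to each of the 21 symbols of 7m7mm7m7mm7mm7m7mm7mm gives the pieces 7m 7mm 7m 7mm 7mm 7m 7mm 7m 7mm 7mm 7m 7mm 7mm 7m 7mm 7m 7mm 7mm 7m 7mm 7mm, which concatenate to the answer.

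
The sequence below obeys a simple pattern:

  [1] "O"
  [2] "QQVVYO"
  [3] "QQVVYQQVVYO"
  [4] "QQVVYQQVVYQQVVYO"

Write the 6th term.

QQVVYQQVVYQQVVYQQVVYQQVVYO

The strings grow by a fixed prefix QQVVY each time.
From QQVVYQQVVYQQVVYO, 2 further steps: QQVVYQQVVYQQVVYO → QQVVYQQVVYQQVVYQQVVYO → (answer).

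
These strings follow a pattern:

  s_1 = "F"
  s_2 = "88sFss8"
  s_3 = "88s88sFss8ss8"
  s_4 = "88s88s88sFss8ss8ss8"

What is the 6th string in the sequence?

88s88s88s88s88sFss8ss8ss8ss8ss8

Every step adds 88s to the front and ss8 to the end of the previous string.
From 88s88s88sFss8ss8ss8, 2 further steps: 88s88s88sFss8ss8ss8 → 88s88s88s88sFss8ss8ss8ss8 → (answer).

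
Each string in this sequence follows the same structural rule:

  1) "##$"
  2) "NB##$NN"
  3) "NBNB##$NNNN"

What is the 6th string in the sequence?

s(k+1) = NB·s(k)·NN, so each term gains NB as a prefix and NN as a suffix.
From NBNB##$NNNN, 3 further steps: NBNB##$NNNN → NBNBNB##$NNNNNN → NBNBNBNB##$NNNNNNNN → (answer).

NBNBNBNBNB##$NNNNNNNNNN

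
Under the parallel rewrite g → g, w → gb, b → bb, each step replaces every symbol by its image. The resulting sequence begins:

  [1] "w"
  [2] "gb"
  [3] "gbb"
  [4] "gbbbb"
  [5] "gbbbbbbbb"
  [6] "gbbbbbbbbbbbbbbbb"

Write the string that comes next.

Rewriting the 17 symbols of gbbbbbbbbbbbbbbbb one by one yields g bb bb bb bb bb bb bb bb bb bb bb bb bb bb bb bb; concatenated:

gbbbbbbbbbbbbbbbbbbbbbbbbbbbbbbbb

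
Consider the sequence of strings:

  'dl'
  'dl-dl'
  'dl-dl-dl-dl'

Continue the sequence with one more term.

dl-dl-dl-dl-dl-dl-dl-dl

Every step duplicates the string with '-' between the halves.
One more doubling of dl-dl-dl-dl gives the answer.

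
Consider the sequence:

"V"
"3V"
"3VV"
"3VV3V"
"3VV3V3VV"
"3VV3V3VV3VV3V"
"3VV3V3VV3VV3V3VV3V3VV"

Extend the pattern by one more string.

3VV3V3VV3VV3V3VV3V3VV3VV3V3VV3VV3V

Each term (from the third on) is the previous term followed by the one before it: term 3 = 3V·V = 3VV.
So term 8 is 3VV3V3VV3VV3V3VV3V3VV·3VV3V3VV3VV3V.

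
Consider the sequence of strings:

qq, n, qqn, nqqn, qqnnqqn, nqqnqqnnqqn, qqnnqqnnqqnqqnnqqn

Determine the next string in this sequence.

This is a Fibonacci-style word recurrence s(k) = s(k−2)·s(k−1): e.g. qq·n = qqn.
Continuing: nqqnqqnnqqn · qqnnqqnnqqnqqnnqqn gives term 8.

nqqnqqnnqqnqqnnqqnnqqnqqnnqqn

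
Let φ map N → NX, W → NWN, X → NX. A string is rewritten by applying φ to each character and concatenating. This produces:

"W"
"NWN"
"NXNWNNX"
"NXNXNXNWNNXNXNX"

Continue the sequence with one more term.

Rewriting the 15 symbols of NXNXNXNWNNXNXNX one by one yields NX NX NX NX NX NX NX NWN NX NX NX NX NX NX NX; concatenated:

NXNXNXNXNXNXNXNWNNXNXNXNXNXNXNX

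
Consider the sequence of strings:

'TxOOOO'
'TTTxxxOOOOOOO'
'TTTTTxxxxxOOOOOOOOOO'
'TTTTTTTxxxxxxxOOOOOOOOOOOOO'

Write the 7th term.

Reading off run lengths: T runs 1, 3, 5, 7; x runs 1, 3, 5, 7; O runs 4, 7, 10, 13 — each is linear in n (n = 1, 2, …).
For term 7, n = 7, so the run lengths are 13, 13, 22.

TTTTTTTTTTTTTxxxxxxxxxxxxxOOOOOOOOOOOOOOOOOOOOOO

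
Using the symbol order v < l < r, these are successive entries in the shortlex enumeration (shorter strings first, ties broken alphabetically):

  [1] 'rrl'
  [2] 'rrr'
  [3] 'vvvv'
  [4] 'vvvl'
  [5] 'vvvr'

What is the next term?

Find the rightmost character of vvvr below r, bump it to the next letter, and reset everything to its right to v.

vvlv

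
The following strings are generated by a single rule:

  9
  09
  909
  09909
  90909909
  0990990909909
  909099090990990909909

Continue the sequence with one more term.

This is a Fibonacci-style word recurrence s(k) = s(k−2)·s(k−1): e.g. 9·09 = 909.
Continuing: 0990990909909 · 909099090990990909909 gives term 8.

0990990909909909099090990990909909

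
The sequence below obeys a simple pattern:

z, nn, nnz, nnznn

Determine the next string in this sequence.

nnznnnnz

From term 3 onward, concatenate the last term with the second-to-last: nn·z = nnz, nnz·nn = nnznn, …
Continuing: nnznn · nnz gives term 5.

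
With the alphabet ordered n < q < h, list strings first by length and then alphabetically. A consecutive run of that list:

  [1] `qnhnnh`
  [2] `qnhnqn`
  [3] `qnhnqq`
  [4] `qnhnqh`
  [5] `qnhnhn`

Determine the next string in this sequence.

qnhnhq

The successor of qnhnhn increments the rightmost position that isn't already h and resets every position after it to n.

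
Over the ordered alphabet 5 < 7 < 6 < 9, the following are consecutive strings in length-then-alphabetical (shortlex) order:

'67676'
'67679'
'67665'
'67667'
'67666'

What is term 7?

Advancing 2 positions from 67666 through 67666 → 67669 reaches term 7.

67695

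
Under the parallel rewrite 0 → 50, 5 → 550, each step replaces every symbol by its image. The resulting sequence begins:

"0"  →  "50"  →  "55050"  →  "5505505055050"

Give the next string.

5505505055055050550505505505055050

Replace each of the 13 characters of 5505505055050 in place — 550 550 50 550 550 50 550 50 550 550 50 550 50 — and concatenate.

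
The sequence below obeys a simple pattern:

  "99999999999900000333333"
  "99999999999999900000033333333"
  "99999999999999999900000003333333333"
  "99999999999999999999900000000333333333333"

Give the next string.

The n-th term is 3n+3 9's then n+2 0's then 2n 3's, where the shown terms are n = 3, 4, 5, 6.
Setting n = 7 gives 24, 9, 14 characters in each block.

99999999999999999999999900000000033333333333333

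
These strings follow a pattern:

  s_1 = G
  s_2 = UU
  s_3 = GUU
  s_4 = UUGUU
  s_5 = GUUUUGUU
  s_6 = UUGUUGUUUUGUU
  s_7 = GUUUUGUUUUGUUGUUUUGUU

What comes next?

UUGUUGUUUUGUUGUUUUGUUUUGUUGUUUUGUU

From term 3 onward, concatenate the second-to-last term with the last: G·UU = GUU, UU·GUU = UUGUU, …
The next term joins UUGUUGUUUUGUU and GUUUUGUUUUGUUGUUUUGUU.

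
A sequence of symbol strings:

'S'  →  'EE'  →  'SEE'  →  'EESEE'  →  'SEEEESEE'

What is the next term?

From term 3 onward, concatenate the second-to-last term with the last: S·EE = SEE, EE·SEE = EESEE, …
So term 6 is EESEE·SEEEESEE.

EESEESEEEESEE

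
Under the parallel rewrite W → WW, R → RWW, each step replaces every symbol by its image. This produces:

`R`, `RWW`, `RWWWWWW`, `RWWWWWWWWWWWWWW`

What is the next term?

Applying the rule to each of the 15 symbols of RWWWWWWWWWWWWWW gives the pieces RWW WW WW WW WW WW WW WW WW WW WW WW WW WW WW, which concatenate to the answer.

RWWWWWWWWWWWWWWWWWWWWWWWWWWWWWW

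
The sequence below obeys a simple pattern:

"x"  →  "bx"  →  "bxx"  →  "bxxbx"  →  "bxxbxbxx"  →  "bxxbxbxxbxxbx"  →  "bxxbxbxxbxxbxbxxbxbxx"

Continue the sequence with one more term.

Each term (from the third on) is the previous term followed by the one before it: term 3 = bx·x = bxx.
So term 8 is bxxbxbxxbxxbxbxxbxbxx·bxxbxbxxbxxbx.

bxxbxbxxbxxbxbxxbxbxxbxxbxbxxbxxbx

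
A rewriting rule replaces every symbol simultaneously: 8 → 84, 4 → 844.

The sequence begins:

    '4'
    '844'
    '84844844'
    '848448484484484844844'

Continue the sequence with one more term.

8484484844844848448484484484844844848448484484484844844

Applying the rule to each of the 21 symbols of 848448484484484844844 gives the pieces 84 844 84 844 844 84 844 84 844 844 84 844 844 84 844 84 844 844 84 844 844, which concatenate to the answer.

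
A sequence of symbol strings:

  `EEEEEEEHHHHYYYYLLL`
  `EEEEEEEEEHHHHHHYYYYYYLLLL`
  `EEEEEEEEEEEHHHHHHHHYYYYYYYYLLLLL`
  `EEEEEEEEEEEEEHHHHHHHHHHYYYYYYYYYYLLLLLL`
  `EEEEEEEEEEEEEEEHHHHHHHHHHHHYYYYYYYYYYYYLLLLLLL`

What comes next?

EEEEEEEEEEEEEEEEEHHHHHHHHHHHHHHYYYYYYYYYYYYYYLLLLLLLL

Reading off run lengths: E runs 7, 9, 11, 13, 15; H runs 4, 6, 8, 10, 12; Y runs 4, 6, 8, 10, 12; L runs 3, 4, 5, 6, 7 — each is linear in n, where the shown terms are n = 2, 3, 4, 5, 6.
At n = 7 the blocks have lengths 17, 14, 14, 8.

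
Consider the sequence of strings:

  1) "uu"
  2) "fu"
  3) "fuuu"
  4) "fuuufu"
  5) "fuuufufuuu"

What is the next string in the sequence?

This is a Fibonacci-style word recurrence s(k) = s(k−1)·s(k−2): e.g. fu·uu = fuuu.
Continuing: fuuufufuuu · fuuufu gives term 6.

fuuufufuuufuuufu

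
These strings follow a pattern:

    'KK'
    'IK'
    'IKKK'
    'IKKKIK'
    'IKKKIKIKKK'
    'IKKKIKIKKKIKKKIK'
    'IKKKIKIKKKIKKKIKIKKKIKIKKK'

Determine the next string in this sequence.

IKKKIKIKKKIKKKIKIKKKIKIKKKIKKKIKIKKKIKKKIK

Each term (from the third on) is the previous term followed by the one before it: term 3 = IK·KK = IKKK.
The next term joins IKKKIKIKKKIKKKIKIKKKIKIKKK and IKKKIKIKKKIKKKIK.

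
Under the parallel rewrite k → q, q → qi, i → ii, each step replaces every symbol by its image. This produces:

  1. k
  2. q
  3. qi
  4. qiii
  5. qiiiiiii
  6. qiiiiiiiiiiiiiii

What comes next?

Rewriting the 16 symbols of qiiiiiiiiiiiiiii one by one yields qi ii ii ii ii ii ii ii ii ii ii ii ii ii ii ii; concatenated:

qiiiiiiiiiiiiiiiiiiiiiiiiiiiiiii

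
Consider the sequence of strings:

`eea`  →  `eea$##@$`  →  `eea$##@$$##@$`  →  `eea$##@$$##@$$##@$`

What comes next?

eea$##@$$##@$$##@$$##@$

Each term is the previous one with $##@$ appended.
One more step from eea$##@$$##@$$##@$ gives the answer.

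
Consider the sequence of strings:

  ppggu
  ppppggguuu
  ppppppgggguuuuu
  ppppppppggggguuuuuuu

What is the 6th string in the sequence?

ppppppppppppggggggguuuuuuuuuuu

Reading off run lengths: p runs 2, 4, 6, 8; g runs 2, 3, 4, 5; u runs 1, 3, 5, 7 — each is linear in n (n = 1, 2, …).
For term 6, n = 6, so the run lengths are 12, 7, 11.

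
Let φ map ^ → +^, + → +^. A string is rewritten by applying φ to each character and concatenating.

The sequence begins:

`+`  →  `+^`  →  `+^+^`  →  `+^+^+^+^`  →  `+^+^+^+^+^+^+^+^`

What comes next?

+^+^+^+^+^+^+^+^+^+^+^+^+^+^+^+^

φ(+^+^+^+^+^+^+^+^) expands symbol-by-symbol to +^ +^ +^ +^ +^ +^ +^ +^ +^ +^ +^ +^ +^ +^ +^ +^; joining the 16 pieces gives the next term.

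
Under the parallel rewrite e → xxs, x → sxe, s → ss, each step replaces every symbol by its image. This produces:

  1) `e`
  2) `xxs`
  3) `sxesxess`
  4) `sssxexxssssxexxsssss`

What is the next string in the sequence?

Replace each of the 20 characters of sssxexxssssxexxsssss in place — ss ss ss sxe xxs sxe sxe ss ss ss ss sxe xxs sxe sxe ss ss ss ss ss — and concatenate.

sssssssxexxssxesxesssssssssxexxssxesxessssssssss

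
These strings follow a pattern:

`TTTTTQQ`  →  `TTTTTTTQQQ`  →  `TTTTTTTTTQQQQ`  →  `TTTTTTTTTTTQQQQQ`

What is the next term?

Each string has the form T^{2n-1} Q^{n-1}, where the shown terms are n = 3, 4, 5, 6.
At n = 7 the blocks have lengths 13, 6.

TTTTTTTTTTTTTQQQQQQ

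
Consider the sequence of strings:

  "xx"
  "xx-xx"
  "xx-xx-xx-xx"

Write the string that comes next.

Every step duplicates the string with '-' between the halves.
Doubling xx-xx-xx-xx with '-' between the halves:

xx-xx-xx-xx-xx-xx-xx-xx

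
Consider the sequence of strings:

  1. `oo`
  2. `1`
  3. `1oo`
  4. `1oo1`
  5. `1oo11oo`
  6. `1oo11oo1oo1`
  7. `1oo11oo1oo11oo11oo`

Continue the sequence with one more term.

1oo11oo1oo11oo11oo1oo11oo1oo1

Each term (from the third on) is the previous term followed by the one before it: term 3 = 1·oo = 1oo.
The next term joins 1oo11oo1oo11oo11oo and 1oo11oo1oo1.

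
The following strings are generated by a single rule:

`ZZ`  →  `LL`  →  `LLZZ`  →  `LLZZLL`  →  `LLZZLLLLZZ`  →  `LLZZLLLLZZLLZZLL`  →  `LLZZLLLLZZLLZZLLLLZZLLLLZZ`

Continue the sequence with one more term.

From term 3 onward, concatenate the last term with the second-to-last: LL·ZZ = LLZZ, LLZZ·LL = LLZZLL, …
The next term joins LLZZLLLLZZLLZZLLLLZZLLLLZZ and LLZZLLLLZZLLZZLL.

LLZZLLLLZZLLZZLLLLZZLLLLZZLLZZLLLLZZLLZZLL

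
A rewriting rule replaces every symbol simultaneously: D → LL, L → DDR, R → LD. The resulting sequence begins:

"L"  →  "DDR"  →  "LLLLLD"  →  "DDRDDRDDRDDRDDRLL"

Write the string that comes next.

LLLLLDLLLLLDLLLLLDLLLLLDLLLLLDDDRDDR

Applying the rule to each of the 17 symbols of DDRDDRDDRDDRDDRLL gives the pieces LL LL LD LL LL LD LL LL LD LL LL LD LL LL LD DDR DDR, which concatenate to the answer.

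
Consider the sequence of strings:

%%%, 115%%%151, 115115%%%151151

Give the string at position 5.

115115115115%%%151151151151

Every step adds 115 to the front and 151 to the end of the previous string.
From 115115%%%151151, 2 further steps: 115115%%%151151 → 115115115%%%151151151 → (answer).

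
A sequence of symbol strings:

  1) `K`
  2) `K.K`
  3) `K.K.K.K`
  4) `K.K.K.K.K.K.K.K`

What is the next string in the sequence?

Every step duplicates the string with '.' between the halves.
So the next term is two copies of K.K.K.K.K.K.K.K with '.' between the halves.

K.K.K.K.K.K.K.K.K.K.K.K.K.K.K.K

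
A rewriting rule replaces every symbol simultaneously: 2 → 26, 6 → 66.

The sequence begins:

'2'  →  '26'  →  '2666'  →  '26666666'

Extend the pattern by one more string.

Expanding 26666666: 2→26, 6→66, 6→66, 6→66, 6→66, 6→66, 6→66, 6→66. Concatenated: 26 66 66 66 66 66 66 66.

2666666666666666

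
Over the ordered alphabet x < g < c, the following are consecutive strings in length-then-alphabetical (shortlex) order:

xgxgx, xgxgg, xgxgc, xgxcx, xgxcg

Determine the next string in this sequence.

xgxcc

Find the rightmost character of xgxcg below c, bump it to the next letter, and reset everything to its right to x.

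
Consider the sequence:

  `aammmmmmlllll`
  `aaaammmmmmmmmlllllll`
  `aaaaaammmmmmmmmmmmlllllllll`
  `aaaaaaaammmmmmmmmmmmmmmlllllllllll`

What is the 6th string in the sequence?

Reading off run lengths: a runs 2, 4, 6, 8; m runs 6, 9, 12, 15; l runs 5, 7, 9, 11 — each is linear in n (n = 1, 2, …).
For term 6, n = 6, so the run lengths are 12, 21, 15.

aaaaaaaaaaaammmmmmmmmmmmmmmmmmmmmlllllllllllllll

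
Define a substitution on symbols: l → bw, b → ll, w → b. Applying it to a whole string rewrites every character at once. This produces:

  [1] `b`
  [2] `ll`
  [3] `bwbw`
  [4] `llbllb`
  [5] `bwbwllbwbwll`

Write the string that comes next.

Rewriting each symbol of bwbwllbwbwll: b→ll, w→b, b→ll, w→b, l→bw, l→bw, b→ll, w→b, b→ll, w→b, l→bw, l→bw, which concatenates to ll b ll b bw bw ll b ll b bw bw.

llbllbbwbwllbllbbwbw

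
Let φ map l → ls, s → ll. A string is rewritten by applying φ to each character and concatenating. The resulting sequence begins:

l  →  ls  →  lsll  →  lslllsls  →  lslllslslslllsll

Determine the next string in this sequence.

Applying the rule to each of the 16 symbols of lslllslslslllsll gives the pieces ls ll ls ls ls ll ls ll ls ll ls ls ls ll ls ls, which concatenate to the answer.

lslllslslslllslllslllslslslllsls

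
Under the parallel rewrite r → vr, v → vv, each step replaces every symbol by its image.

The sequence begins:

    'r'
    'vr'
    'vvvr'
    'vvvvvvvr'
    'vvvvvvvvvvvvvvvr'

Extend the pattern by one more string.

Replace each of the 16 characters of vvvvvvvvvvvvvvvr in place — vv vv vv vv vv vv vv vv vv vv vv vv vv vv vv vr — and concatenate.

vvvvvvvvvvvvvvvvvvvvvvvvvvvvvvvr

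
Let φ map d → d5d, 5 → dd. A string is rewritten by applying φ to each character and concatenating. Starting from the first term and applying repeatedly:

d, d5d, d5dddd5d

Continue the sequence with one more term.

Rewriting each symbol of d5dddd5d: d→d5d, 5→dd, d→d5d, d→d5d, d→d5d, d→d5d, 5→dd, d→d5d, which concatenates to d5d dd d5d d5d d5d d5d dd d5d.

d5dddd5dd5dd5dd5dddd5d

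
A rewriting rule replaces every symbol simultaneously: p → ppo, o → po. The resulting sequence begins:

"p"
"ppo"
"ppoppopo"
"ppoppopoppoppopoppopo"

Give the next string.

ppoppopoppoppopoppopoppoppopoppoppopoppopoppoppopoppopo

Applying the rule to each of the 21 symbols of ppoppopoppoppopoppopo gives the pieces ppo ppo po ppo ppo po ppo po ppo ppo po ppo ppo po ppo po ppo ppo po ppo po, which concatenate to the answer.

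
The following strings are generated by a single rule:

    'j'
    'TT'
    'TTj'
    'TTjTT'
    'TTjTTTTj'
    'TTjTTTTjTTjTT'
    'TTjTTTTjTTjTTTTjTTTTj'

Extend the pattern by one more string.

TTjTTTTjTTjTTTTjTTTTjTTjTTTTjTTjTT

This is a Fibonacci-style word recurrence s(k) = s(k−1)·s(k−2): e.g. TT·j = TTj.
So term 8 is TTjTTTTjTTjTTTTjTTTTj·TTjTTTTjTTjTT.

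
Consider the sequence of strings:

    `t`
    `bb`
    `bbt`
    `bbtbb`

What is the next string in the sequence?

Each term (from the third on) is the previous term followed by the one before it: term 3 = bb·t = bbt.
The next term joins bbtbb and bbt.

bbtbbbbt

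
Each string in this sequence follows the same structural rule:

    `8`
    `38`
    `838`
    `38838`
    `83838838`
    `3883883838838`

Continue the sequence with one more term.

838388383883883838838

This is a Fibonacci-style word recurrence s(k) = s(k−2)·s(k−1): e.g. 8·38 = 838.
The next term joins 83838838 and 3883883838838.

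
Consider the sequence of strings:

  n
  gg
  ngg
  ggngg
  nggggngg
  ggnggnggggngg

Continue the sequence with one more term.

From term 3 onward, concatenate the second-to-last term with the last: n·gg = ngg, gg·ngg = ggngg, …
The next term joins nggggngg and ggnggnggggngg.

nggggnggggnggnggggngg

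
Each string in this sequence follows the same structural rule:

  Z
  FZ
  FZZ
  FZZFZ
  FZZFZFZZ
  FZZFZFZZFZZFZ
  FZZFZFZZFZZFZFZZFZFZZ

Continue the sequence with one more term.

FZZFZFZZFZZFZFZZFZFZZFZZFZFZZFZZFZ

Each term (from the third on) is the previous term followed by the one before it: term 3 = FZ·Z = FZZ.
The next term joins FZZFZFZZFZZFZFZZFZFZZ and FZZFZFZZFZZFZ.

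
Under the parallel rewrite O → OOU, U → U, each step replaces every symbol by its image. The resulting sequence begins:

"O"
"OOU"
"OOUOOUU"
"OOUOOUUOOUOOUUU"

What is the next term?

Rewriting the 15 symbols of OOUOOUUOOUOOUUU one by one yields OOU OOU U OOU OOU U U OOU OOU U OOU OOU U U U; concatenated:

OOUOOUUOOUOOUUUOOUOOUUOOUOOUUUU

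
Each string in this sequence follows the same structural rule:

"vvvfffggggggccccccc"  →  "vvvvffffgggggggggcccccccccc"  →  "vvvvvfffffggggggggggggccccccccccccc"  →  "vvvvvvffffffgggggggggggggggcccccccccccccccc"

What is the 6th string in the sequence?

vvvvvvvvffffffffgggggggggggggggggggggcccccccccccccccccccccc

Reading off run lengths: v runs 3, 4, 5, 6; f runs 3, 4, 5, 6; g runs 6, 9, 12, 15; c runs 7, 10, 13, 16 — each is linear in n, where the shown terms are n = 2, 3, 4, 5.
For term 6, n = 7, so the run lengths are 8, 8, 21, 22.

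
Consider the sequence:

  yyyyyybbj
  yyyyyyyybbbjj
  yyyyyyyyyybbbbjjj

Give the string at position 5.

Each string has the form y^{2n+2} b^{n} j^{n-1}, where the shown terms are n = 2, 3, 4.
Setting n = 6 gives 14, 6, 5 characters in each block.

yyyyyyyyyyyyyybbbbbbjjjjj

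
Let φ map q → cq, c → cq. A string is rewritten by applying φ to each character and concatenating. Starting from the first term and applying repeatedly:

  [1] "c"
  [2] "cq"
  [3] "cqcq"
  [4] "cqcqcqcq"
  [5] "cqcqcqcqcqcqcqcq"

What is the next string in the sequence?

cqcqcqcqcqcqcqcqcqcqcqcqcqcqcqcq

φ(cqcqcqcqcqcqcqcq) expands symbol-by-symbol to cq cq cq cq cq cq cq cq cq cq cq cq cq cq cq cq; joining the 16 pieces gives the next term.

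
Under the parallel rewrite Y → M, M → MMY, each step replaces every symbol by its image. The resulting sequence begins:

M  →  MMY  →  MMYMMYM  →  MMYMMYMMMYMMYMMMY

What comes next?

Replace each of the 17 characters of MMYMMYMMMYMMYMMMY in place — MMY MMY M MMY MMY M MMY MMY MMY M MMY MMY M MMY MMY MMY M — and concatenate.

MMYMMYMMMYMMYMMMYMMYMMYMMMYMMYMMMYMMYMMYM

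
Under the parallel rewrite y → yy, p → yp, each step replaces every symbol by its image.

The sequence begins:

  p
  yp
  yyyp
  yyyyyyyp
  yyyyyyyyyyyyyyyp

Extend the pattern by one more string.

yyyyyyyyyyyyyyyyyyyyyyyyyyyyyyyp

Applying the rule to each of the 16 symbols of yyyyyyyyyyyyyyyp gives the pieces yy yy yy yy yy yy yy yy yy yy yy yy yy yy yy yp, which concatenate to the answer.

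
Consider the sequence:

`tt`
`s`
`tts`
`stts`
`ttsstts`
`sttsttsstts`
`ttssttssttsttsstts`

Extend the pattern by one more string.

sttsttssttsttssttssttsttsstts

Each term (from the third on) is the two preceding terms concatenated in order: term 3 = tt·s = tts.
Continuing: sttsttsstts · ttssttssttsttsstts gives term 8.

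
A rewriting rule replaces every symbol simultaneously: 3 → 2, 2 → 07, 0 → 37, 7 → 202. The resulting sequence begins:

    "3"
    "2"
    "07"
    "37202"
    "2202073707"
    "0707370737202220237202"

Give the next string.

37202372022202372022202073707070737072202073707

Replace each of the 22 characters of 0707370737202220237202 in place — 37 202 37 202 2 202 37 202 2 202 07 37 07 07 07 37 07 2 202 07 37 07 — and concatenate.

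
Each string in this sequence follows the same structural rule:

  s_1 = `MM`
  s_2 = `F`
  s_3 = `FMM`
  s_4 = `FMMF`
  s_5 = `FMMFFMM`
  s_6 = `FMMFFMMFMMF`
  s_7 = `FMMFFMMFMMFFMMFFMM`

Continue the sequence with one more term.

This is a Fibonacci-style word recurrence s(k) = s(k−1)·s(k−2): e.g. F·MM = FMM.
So term 8 is FMMFFMMFMMFFMMFFMM·FMMFFMMFMMF.

FMMFFMMFMMFFMMFFMMFMMFFMMFMMF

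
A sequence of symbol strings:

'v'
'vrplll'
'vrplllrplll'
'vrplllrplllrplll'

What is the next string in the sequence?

vrplllrplllrplllrplll

Every step adds rplll to the end: s(k+1) = s(k)·rplll.
So the next term is vrplllrplllrplll·rplll.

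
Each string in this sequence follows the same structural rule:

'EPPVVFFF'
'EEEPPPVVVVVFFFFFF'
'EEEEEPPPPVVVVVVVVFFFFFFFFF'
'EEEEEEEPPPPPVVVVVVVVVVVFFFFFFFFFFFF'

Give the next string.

Reading off run lengths: E runs 1, 3, 5, 7; P runs 2, 3, 4, 5; V runs 2, 5, 8, 11; F runs 3, 6, 9, 12 — each is linear in n (n = 1, 2, …).
For the next term, n = 5, so the run lengths are 9, 6, 14, 15.

EEEEEEEEEPPPPPPVVVVVVVVVVVVVVFFFFFFFFFFFFFFF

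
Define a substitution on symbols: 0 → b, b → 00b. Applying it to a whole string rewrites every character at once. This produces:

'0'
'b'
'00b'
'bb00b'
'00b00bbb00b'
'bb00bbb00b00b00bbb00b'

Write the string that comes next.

φ(bb00bbb00b00b00bbb00b) expands symbol-by-symbol to 00b 00b b b 00b 00b 00b b b 00b b b 00b b b 00b 00b 00b b b 00b; joining the 21 pieces gives the next term.

00b00bbb00b00b00bbb00bbb00bbb00b00b00bbb00b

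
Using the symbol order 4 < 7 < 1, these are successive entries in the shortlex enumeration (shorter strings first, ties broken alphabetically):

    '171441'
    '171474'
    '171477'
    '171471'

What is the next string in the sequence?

171414

Find the rightmost character of 171471 below 1, bump it to the next letter, and reset everything to its right to 4.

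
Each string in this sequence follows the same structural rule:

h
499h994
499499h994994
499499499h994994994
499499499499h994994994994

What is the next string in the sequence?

499499499499499h994994994994994

Every step adds 499 to the front and 994 to the end of the previous string.
One more step from 499499499499h994994994994 gives the answer.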